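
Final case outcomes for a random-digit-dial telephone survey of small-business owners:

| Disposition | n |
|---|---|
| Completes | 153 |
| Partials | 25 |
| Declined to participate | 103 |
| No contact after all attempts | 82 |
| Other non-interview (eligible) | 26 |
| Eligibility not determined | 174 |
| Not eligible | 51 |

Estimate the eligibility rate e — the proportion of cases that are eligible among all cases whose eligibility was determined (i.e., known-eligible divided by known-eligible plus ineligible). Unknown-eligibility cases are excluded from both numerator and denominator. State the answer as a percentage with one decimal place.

88.4%

Determined eligible: 153 + 25 + 103 + 82 + 26 = 389
e = 389 / (389 + 51) = 389 / 440 = 0.8841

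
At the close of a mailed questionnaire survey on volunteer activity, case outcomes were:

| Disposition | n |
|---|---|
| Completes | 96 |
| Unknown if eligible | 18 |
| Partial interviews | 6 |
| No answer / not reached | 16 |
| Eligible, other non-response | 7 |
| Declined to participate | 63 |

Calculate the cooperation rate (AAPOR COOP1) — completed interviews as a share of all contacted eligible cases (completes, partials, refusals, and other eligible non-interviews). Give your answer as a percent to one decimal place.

Top → 96
Base → 96 + 6 + 63 + 7 = 172
COOP1 = 96 / 172 = 0.5581

55.8%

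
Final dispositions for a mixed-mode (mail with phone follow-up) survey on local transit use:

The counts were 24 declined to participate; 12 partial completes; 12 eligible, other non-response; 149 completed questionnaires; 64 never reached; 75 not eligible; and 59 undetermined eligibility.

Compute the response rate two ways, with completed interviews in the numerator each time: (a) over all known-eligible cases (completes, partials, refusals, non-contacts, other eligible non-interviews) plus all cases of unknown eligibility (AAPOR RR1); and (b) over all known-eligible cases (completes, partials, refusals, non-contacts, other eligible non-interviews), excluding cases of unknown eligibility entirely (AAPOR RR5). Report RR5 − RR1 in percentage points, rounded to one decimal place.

10.5

Top = 149
Denominator = 149 + 12 + 24 + 64 + 12 + 59 = 320
RR1 = 149 / 320 = 0.4656
Denominator = 149 + 12 + 24 + 64 + 12 = 261
RR5 = 149 / 261 = 0.5709
Difference = 57.09 − 46.56 = 10.53 percentage points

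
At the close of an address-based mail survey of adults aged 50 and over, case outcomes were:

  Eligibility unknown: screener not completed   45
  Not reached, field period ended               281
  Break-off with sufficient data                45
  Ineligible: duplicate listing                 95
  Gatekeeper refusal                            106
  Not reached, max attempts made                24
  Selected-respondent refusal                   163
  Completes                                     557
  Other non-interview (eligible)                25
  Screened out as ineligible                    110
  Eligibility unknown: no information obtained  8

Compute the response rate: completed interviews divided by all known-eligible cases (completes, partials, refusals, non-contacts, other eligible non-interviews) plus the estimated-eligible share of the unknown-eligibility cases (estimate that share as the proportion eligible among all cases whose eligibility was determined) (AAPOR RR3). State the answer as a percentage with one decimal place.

Refusals = 106 + 163 = 269
Non-contacts = 281 + 24 = 305
Unknown if eligible = 45 + 8 = 53
Not eligible = 110 + 95 = 205
Numerator → 557
Determined eligible → 557 + 45 + 269 + 305 + 25 = 1201
e = 1201 / (1201 + 205) = 1201 / 1406 = 0.8542
e × U → 0.8542 × 53 = 45.27
Base → 1201 + 45.27 = 1246.27
RR3 = 557 / 1246.27 = 0.4469

44.7%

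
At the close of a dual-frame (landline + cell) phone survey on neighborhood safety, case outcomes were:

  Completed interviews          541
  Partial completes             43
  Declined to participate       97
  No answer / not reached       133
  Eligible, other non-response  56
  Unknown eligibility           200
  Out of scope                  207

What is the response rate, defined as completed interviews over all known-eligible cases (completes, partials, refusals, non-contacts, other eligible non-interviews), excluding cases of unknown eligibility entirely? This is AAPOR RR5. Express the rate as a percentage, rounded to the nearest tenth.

62.2%

Num = 541
Denom = 541 + 43 + 97 + 133 + 56 = 870
RR5 = 541 / 870 = 0.6218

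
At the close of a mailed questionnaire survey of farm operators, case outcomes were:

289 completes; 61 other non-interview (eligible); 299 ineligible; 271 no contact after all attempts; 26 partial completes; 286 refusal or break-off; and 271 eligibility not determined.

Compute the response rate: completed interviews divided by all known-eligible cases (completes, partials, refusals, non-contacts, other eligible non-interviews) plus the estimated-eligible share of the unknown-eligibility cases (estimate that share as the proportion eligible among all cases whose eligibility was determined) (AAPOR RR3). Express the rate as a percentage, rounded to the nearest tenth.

Top = 289
Eligible (known) = 289 + 26 + 286 + 271 + 61 = 933
e = 933 / (933 + 299) = 933 / 1232 = 0.7573
e × U = 0.7573 × 271 = 205.23
Denominator = 933 + 205.23 = 1138.23
RR3 = 289 / 1138.23 = 0.2539

25.4%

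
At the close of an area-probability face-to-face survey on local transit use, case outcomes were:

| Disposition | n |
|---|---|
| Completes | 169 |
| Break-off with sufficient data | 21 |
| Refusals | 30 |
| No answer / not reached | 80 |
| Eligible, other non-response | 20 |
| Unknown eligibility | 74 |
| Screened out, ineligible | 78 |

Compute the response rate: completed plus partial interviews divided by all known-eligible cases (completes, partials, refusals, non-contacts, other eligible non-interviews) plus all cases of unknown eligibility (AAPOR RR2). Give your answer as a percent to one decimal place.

48.2%

Numerator: 169 + 21 = 190
Base: 169 + 21 + 30 + 80 + 20 + 74 = 394
RR2 = 190 / 394 = 0.4822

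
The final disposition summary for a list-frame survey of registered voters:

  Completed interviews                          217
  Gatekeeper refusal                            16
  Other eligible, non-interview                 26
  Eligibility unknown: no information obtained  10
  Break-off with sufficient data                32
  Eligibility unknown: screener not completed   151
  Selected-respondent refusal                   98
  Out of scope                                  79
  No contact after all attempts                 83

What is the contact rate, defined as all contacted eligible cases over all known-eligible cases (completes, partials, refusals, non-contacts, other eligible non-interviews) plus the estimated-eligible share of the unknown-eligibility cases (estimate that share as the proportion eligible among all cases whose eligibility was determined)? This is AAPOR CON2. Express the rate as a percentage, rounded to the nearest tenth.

Refusals = 16 + 98 = 114
Unknown if eligible = 151 + 10 = 161
Top → 217 + 32 + 114 + 26 = 389
Eligible (known) → 217 + 32 + 114 + 83 + 26 = 472
e = 472 / (472 + 79) = 472 / 551 = 0.8566
Eligible share of unknowns → 0.8566 × 161 = 137.91
Denominator → 472 + 137.91 = 609.91
CON2 = 389 / 609.91 = 0.6378

63.8%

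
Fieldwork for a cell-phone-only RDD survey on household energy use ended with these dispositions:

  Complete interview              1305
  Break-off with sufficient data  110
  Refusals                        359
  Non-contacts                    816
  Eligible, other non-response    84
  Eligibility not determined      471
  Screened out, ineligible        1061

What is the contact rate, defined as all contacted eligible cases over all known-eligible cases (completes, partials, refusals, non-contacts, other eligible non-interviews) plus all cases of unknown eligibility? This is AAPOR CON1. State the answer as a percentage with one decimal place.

59.1%

Num: 1305 + 110 + 359 + 84 = 1858
Denominator: 1305 + 110 + 359 + 816 + 84 + 471 = 3145
CON1 = 1858 / 3145 = 0.5908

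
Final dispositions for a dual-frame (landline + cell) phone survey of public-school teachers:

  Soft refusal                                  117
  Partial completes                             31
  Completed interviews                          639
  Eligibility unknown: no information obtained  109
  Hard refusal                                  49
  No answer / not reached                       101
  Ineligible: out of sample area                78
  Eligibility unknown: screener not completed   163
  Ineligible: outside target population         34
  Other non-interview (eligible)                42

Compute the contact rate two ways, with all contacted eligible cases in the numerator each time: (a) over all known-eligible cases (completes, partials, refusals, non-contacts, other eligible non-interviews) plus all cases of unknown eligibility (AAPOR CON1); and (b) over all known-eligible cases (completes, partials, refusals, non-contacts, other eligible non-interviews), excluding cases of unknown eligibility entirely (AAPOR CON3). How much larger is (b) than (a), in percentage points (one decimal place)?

Refusals = 49 + 117 = 166
Unknown if eligible = 163 + 109 = 272
Not eligible = 34 + 78 = 112
Numerator: 639 + 31 + 166 + 42 = 878
Denominator: 639 + 31 + 166 + 101 + 42 + 272 = 1251
CON1 = 878 / 1251 = 0.7018
Denominator: 639 + 31 + 166 + 101 + 42 = 979
CON3 = 878 / 979 = 0.8968
Difference = 89.68 − 70.18 = 19.50 percentage points

19.5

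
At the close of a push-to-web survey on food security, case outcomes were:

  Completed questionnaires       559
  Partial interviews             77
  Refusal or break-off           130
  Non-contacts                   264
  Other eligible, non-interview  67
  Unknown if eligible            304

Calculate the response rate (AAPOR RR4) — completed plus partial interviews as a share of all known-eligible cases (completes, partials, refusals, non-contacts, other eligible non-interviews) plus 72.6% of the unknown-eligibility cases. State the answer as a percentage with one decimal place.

Top = 559 + 77 = 636
Known eligible = 559 + 77 + 130 + 264 + 67 = 1097
Eligible share of unknowns = 0.7260 × 304 = 220.70
Denom = 1097 + 220.70 = 1317.70
RR4 = 636 / 1317.70 = 0.4827

48.3%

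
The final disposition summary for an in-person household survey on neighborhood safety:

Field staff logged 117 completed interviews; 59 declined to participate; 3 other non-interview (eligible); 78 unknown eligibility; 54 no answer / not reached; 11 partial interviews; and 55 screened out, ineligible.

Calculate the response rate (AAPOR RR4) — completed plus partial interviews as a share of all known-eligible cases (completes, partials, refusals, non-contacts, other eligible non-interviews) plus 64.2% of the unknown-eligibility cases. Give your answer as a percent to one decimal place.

Num: 117 + 11 = 128
Determined eligible: 117 + 11 + 59 + 54 + 3 = 244
e × U: 0.6420 × 78 = 50.08
Denom: 244 + 50.08 = 294.08
RR4 = 128 / 294.08 = 0.4353

43.5%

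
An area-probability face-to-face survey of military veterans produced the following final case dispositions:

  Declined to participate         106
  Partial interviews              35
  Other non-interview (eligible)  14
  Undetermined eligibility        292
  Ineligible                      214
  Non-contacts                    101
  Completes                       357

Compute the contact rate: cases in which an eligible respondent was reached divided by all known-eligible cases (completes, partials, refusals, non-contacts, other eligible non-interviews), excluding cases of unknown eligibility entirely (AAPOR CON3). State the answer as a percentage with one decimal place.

83.5%

Numerator = 357 + 35 + 106 + 14 = 512
Denom = 357 + 35 + 106 + 101 + 14 = 613
CON3 = 512 / 613 = 0.8352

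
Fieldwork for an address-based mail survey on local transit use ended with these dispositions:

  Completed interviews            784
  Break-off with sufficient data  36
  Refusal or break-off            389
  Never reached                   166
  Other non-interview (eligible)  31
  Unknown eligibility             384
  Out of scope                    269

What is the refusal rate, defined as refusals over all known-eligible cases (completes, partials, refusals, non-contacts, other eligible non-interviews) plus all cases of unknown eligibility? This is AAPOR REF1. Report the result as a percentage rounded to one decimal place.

Top: 389
Base: 784 + 36 + 389 + 166 + 31 + 384 = 1790
REF1 = 389 / 1790 = 0.2173

21.7%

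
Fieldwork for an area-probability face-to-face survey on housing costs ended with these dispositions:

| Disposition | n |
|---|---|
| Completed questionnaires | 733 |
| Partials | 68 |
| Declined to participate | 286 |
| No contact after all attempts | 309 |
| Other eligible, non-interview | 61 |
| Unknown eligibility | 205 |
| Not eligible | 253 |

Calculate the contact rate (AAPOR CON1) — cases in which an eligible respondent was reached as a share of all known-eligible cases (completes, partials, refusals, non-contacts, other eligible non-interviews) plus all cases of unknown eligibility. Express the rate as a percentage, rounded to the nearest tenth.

Top: 733 + 68 + 286 + 61 = 1148
Base: 733 + 68 + 286 + 309 + 61 + 205 = 1662
CON1 = 1148 / 1662 = 0.6907

69.1%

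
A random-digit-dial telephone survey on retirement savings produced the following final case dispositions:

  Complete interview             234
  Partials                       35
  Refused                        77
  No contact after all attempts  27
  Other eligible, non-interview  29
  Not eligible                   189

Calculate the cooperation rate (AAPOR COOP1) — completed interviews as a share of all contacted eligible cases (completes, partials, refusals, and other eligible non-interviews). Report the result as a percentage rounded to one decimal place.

62.4%

Num → 234
Denominator → 234 + 35 + 77 + 29 = 375
COOP1 = 234 / 375 = 0.6240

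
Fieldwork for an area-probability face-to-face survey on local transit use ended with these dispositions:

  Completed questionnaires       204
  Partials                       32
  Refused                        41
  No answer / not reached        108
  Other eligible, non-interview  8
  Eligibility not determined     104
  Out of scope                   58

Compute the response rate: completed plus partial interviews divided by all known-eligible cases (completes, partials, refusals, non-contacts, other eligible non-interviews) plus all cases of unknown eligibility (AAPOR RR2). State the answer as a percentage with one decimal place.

47.5%

Num: 204 + 32 = 236
Denominator: 204 + 32 + 41 + 108 + 8 + 104 = 497
RR2 = 236 / 497 = 0.4748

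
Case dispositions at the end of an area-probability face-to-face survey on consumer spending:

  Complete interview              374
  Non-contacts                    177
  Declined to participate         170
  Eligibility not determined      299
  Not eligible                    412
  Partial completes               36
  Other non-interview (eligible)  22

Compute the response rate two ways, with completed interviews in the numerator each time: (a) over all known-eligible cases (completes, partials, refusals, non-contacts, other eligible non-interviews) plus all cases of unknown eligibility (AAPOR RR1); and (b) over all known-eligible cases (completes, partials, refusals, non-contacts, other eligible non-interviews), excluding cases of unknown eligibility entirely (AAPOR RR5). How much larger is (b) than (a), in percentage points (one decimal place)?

Top → 374
Denom → 374 + 36 + 170 + 177 + 22 + 299 = 1078
RR1 = 374 / 1078 = 0.3469
Denom → 374 + 36 + 170 + 177 + 22 = 779
RR5 = 374 / 779 = 0.4801
Difference = 48.01 − 34.69 = 13.32 percentage points

13.3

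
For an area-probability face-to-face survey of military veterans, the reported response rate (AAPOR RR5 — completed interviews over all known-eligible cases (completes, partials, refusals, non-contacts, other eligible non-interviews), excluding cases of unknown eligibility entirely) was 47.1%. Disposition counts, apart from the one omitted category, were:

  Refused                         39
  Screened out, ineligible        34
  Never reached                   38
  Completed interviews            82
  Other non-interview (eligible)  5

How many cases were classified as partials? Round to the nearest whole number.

10

RR5 = 82 / D = 0.471
D = 82 / 0.471 = 174.1
Remaining denominator categories sum to 164
partials = 174.1 − 164 ≈ 10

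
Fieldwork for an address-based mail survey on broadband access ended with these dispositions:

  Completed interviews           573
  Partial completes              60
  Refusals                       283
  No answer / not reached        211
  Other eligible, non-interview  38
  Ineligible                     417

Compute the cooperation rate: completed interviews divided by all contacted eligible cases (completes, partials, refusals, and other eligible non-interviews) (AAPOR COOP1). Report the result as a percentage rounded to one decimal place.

Top = 573
Denominator = 573 + 60 + 283 + 38 = 954
COOP1 = 573 / 954 = 0.6006

60.1%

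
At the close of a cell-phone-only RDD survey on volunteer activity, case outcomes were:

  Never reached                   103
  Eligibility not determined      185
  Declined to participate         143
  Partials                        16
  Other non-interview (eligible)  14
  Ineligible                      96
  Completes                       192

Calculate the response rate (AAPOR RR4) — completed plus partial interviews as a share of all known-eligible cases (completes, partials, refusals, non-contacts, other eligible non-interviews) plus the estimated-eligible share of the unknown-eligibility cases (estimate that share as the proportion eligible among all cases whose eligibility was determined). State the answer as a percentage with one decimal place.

33.5%

Top = 192 + 16 = 208
Eligible (known) = 192 + 16 + 143 + 103 + 14 = 468
e = 468 / (468 + 96) = 468 / 564 = 0.8298
Estimated eligible among unknowns = 0.8298 × 185 = 153.51
Denominator = 468 + 153.51 = 621.51
RR4 = 208 / 621.51 = 0.3347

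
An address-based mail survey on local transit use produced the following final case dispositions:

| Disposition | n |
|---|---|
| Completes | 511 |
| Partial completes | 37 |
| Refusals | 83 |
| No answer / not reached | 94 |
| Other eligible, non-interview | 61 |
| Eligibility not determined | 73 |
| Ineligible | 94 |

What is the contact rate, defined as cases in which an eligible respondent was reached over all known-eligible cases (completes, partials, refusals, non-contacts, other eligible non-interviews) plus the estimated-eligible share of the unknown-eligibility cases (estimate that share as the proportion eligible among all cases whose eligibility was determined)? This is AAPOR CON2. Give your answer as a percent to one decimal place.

81.3%

Numerator → 511 + 37 + 83 + 61 = 692
Known eligible → 511 + 37 + 83 + 94 + 61 = 786
e = 786 / (786 + 94) = 786 / 880 = 0.8932
Estimated eligible among unknowns → 0.8932 × 73 = 65.20
Denominator → 786 + 65.20 = 851.20
CON2 = 692 / 851.20 = 0.8130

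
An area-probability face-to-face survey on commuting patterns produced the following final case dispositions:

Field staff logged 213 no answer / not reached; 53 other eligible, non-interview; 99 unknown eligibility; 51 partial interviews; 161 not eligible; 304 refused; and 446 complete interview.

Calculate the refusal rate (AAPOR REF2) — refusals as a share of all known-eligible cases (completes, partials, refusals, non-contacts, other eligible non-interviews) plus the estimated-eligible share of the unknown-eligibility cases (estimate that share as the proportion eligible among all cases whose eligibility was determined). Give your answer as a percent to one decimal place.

Num = 304
Eligible (known) = 446 + 51 + 304 + 213 + 53 = 1067
e = 1067 / (1067 + 161) = 1067 / 1228 = 0.8689
Estimated eligible among unknowns = 0.8689 × 99 = 86.02
Denom = 1067 + 86.02 = 1153.02
REF2 = 304 / 1153.02 = 0.2637

26.4%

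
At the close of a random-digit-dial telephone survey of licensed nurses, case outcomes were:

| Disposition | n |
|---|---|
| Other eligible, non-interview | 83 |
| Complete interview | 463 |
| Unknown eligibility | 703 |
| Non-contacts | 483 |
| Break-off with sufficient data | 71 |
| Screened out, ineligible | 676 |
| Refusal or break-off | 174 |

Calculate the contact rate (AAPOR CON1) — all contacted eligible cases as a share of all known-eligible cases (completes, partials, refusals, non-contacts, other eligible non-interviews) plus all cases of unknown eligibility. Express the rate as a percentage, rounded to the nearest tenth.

Num → 463 + 71 + 174 + 83 = 791
Denom → 463 + 71 + 174 + 483 + 83 + 703 = 1977
CON1 = 791 / 1977 = 0.4001

40.0%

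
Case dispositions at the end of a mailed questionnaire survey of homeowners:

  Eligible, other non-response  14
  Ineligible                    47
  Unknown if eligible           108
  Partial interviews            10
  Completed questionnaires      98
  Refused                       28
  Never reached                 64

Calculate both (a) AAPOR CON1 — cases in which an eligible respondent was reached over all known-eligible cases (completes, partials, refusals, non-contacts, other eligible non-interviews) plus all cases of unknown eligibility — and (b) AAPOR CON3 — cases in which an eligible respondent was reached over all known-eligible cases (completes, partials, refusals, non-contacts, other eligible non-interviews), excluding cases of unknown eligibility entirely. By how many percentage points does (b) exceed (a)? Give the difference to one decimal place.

Num → 98 + 10 + 28 + 14 = 150
Denominator → 98 + 10 + 28 + 64 + 14 + 108 = 322
CON1 = 150 / 322 = 0.4658
Denominator → 98 + 10 + 28 + 64 + 14 = 214
CON3 = 150 / 214 = 0.7009
Difference = 70.09 − 46.58 = 23.51 percentage points

23.5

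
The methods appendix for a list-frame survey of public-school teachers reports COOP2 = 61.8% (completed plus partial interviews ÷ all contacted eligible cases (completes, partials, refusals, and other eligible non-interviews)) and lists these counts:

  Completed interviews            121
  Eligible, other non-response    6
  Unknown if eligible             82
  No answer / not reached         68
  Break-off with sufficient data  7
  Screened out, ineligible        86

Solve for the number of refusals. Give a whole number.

Numerator = 121 + 7 = 128
COOP2 = 128 / D = 0.618
D = 128 / 0.618 = 207.1
Rest of base = 134
refusals = 207.1 − 134 ≈ 73

73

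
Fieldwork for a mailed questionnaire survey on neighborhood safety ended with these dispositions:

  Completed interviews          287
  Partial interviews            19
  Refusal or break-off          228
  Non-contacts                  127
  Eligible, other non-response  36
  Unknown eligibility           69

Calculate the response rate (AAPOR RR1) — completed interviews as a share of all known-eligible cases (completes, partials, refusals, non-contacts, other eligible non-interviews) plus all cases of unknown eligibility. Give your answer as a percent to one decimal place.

37.5%

Numerator = 287
Base = 287 + 19 + 228 + 127 + 36 + 69 = 766
RR1 = 287 / 766 = 0.3747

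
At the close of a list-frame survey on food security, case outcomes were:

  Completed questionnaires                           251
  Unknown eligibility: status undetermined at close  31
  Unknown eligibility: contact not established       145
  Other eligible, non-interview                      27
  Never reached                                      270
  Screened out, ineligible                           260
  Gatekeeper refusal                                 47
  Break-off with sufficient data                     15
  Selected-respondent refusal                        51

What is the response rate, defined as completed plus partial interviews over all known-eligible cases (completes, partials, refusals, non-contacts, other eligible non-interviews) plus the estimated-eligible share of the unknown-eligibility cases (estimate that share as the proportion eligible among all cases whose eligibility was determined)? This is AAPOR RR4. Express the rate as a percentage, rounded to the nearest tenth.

Refused = 47 + 51 = 98
Unknown if eligible = 145 + 31 = 176
Num = 251 + 15 = 266
Eligible (known) = 251 + 15 + 98 + 270 + 27 = 661
e = 661 / (661 + 260) = 661 / 921 = 0.7177
Estimated eligible among unknowns = 0.7177 × 176 = 126.32
Denominator = 661 + 126.32 = 787.32
RR4 = 266 / 787.32 = 0.3379

33.8%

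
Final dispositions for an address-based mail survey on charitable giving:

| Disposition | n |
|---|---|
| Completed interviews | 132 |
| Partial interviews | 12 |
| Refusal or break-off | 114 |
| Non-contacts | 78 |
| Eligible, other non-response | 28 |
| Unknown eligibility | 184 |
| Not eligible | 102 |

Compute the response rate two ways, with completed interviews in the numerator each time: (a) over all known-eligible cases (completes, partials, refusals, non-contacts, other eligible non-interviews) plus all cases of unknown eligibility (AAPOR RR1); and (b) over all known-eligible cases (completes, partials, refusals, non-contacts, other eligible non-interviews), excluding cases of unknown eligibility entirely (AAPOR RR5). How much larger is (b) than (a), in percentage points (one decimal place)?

12.2

Numerator = 132
Base = 132 + 12 + 114 + 78 + 28 + 184 = 548
RR1 = 132 / 548 = 0.2409
Base = 132 + 12 + 114 + 78 + 28 = 364
RR5 = 132 / 364 = 0.3626
Difference = 36.26 − 24.09 = 12.17 percentage points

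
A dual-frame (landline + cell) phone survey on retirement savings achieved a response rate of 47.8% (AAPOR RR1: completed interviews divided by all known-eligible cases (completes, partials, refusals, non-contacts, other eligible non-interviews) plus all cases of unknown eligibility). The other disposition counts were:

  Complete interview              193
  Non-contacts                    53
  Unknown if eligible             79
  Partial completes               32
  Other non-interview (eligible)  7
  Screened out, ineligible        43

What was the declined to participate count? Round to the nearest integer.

40

RR1 = 193 / D = 0.478
D = 193 / 0.478 = 403.8
Other denominator terms total 364
declined to participate = 403.8 − 364 ≈ 40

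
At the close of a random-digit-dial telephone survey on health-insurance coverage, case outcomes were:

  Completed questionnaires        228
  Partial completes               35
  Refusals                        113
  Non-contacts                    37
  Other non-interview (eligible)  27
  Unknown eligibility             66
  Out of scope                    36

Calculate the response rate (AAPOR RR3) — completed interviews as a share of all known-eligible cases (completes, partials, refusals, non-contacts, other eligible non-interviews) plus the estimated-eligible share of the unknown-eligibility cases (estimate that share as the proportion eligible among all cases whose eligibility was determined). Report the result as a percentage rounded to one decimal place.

45.5%

Numerator: 228
Determined eligible: 228 + 35 + 113 + 37 + 27 = 440
e = 440 / (440 + 36) = 440 / 476 = 0.9244
Eligible share of unknowns: 0.9244 × 66 = 61.01
Base: 440 + 61.01 = 501.01
RR3 = 228 / 501.01 = 0.4551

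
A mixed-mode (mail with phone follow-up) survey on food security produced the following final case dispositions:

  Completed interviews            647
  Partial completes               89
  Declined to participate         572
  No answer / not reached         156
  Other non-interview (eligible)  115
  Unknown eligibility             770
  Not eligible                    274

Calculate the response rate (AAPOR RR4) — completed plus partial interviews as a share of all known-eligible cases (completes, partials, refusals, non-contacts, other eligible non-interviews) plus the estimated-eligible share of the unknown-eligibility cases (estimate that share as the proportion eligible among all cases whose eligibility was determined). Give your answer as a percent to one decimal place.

32.9%

Num: 647 + 89 = 736
Determined eligible: 647 + 89 + 572 + 156 + 115 = 1579
e = 1579 / (1579 + 274) = 1579 / 1853 = 0.8521
e × U: 0.8521 × 770 = 656.12
Denom: 1579 + 656.12 = 2235.12
RR4 = 736 / 2235.12 = 0.3293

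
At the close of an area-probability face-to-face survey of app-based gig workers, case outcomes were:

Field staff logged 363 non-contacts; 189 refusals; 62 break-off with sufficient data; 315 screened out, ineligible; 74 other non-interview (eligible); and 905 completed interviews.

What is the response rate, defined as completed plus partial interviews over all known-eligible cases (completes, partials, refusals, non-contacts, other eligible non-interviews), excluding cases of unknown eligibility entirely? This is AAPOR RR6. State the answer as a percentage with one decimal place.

Top = 905 + 62 = 967
Base = 905 + 62 + 189 + 363 + 74 = 1593
RR6 = 967 / 1593 = 0.6070

60.7%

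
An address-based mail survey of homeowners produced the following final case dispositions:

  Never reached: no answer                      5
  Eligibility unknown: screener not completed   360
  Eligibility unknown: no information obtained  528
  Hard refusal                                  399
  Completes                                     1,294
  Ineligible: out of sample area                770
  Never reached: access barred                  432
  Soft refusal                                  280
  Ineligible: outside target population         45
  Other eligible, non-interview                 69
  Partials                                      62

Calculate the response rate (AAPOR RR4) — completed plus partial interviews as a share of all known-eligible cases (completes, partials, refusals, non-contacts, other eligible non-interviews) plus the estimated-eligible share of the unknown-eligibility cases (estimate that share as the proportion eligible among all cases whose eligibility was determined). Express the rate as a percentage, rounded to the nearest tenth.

Refused = 399 + 280 = 679
Never reached = 5 + 432 = 437
Unknown eligibility = 360 + 528 = 888
Screened out, ineligible = 45 + 770 = 815
Top: 1294 + 62 = 1356
Determined eligible: 1294 + 62 + 679 + 437 + 69 = 2541
e = 2541 / (2541 + 815) = 2541 / 3356 = 0.7572
Eligible share of unknowns: 0.7572 × 888 = 672.39
Base: 2541 + 672.39 = 3213.39
RR4 = 1356 / 3213.39 = 0.4220

42.2%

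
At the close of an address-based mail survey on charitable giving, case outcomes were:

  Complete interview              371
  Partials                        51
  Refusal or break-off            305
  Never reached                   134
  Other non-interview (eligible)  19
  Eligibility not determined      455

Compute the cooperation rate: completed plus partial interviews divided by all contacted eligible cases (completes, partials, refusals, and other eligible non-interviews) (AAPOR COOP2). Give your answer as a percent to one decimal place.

Num: 371 + 51 = 422
Denom: 371 + 51 + 305 + 19 = 746
COOP2 = 422 / 746 = 0.5657

56.6%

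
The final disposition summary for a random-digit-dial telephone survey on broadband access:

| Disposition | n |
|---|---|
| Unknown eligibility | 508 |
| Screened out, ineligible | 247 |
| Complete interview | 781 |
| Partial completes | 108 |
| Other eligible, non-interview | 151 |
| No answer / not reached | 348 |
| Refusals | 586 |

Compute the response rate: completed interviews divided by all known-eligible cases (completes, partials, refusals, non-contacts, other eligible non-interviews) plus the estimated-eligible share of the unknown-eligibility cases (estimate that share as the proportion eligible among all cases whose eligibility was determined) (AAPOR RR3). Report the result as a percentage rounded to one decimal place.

32.2%

Num: 781
Known eligible: 781 + 108 + 586 + 348 + 151 = 1974
e = 1974 / (1974 + 247) = 1974 / 2221 = 0.8888
e × U: 0.8888 × 508 = 451.51
Denominator: 1974 + 451.51 = 2425.51
RR3 = 781 / 2425.51 = 0.3220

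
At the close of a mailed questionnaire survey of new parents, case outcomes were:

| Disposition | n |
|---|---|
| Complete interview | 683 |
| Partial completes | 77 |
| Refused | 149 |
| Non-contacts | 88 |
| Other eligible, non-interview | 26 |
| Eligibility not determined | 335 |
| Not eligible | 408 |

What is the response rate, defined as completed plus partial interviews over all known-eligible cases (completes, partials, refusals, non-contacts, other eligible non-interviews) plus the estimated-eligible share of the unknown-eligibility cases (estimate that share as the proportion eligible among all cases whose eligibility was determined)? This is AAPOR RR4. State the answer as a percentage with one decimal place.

Top → 683 + 77 = 760
Eligible (known) → 683 + 77 + 149 + 88 + 26 = 1023
e = 1023 / (1023 + 408) = 1023 / 1431 = 0.7149
e × U → 0.7149 × 335 = 239.49
Denominator → 1023 + 239.49 = 1262.49
RR4 = 760 / 1262.49 = 0.6020

60.2%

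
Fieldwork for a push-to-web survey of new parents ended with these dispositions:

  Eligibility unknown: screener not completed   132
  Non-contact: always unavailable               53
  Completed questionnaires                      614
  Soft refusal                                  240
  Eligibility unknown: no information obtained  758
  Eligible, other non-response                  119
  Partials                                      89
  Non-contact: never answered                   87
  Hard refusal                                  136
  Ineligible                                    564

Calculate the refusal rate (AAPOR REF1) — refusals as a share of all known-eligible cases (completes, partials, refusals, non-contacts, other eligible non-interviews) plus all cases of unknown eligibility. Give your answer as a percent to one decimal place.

Refused = 136 + 240 = 376
No answer / not reached = 87 + 53 = 140
Undetermined eligibility = 132 + 758 = 890
Top: 376
Denominator: 614 + 89 + 376 + 140 + 119 + 890 = 2228
REF1 = 376 / 2228 = 0.1688

16.9%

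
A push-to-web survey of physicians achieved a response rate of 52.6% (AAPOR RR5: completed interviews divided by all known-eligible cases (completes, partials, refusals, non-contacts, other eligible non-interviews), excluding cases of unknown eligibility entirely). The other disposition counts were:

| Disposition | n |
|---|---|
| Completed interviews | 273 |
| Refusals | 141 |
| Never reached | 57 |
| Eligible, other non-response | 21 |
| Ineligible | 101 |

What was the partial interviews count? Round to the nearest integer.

27

RR5 = 273 / D = 0.526
D = 273 / 0.526 = 519.0
Rest of base = 492
partial interviews = 519.0 − 492 ≈ 27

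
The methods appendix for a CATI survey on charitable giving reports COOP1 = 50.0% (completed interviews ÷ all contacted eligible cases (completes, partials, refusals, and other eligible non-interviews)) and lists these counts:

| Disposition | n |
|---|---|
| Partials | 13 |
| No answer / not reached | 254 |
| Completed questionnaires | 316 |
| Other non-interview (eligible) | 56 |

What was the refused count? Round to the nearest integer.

COOP1 = 316 / D = 0.500
D = 316 / 0.500 = 632.0
Remaining denominator categories sum to 385
refused = 632.0 − 385 ≈ 247

247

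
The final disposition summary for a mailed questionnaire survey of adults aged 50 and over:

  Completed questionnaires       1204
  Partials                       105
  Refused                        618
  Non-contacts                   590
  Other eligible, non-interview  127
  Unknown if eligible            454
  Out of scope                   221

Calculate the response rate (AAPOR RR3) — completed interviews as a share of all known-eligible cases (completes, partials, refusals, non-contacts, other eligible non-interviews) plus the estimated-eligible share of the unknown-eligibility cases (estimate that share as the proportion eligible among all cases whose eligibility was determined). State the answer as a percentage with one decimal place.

Num: 1204
Eligible (known): 1204 + 105 + 618 + 590 + 127 = 2644
e = 2644 / (2644 + 221) = 2644 / 2865 = 0.9229
Eligible share of unknowns: 0.9229 × 454 = 419.00
Denominator: 2644 + 419.00 = 3063.00
RR3 = 1204 / 3063.00 = 0.3931

39.3%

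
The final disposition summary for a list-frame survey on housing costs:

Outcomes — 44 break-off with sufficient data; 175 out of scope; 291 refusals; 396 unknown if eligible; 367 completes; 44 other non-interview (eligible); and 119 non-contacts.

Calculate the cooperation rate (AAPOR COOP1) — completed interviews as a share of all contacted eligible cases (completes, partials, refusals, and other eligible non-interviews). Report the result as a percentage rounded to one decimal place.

Top = 367
Base = 367 + 44 + 291 + 44 = 746
COOP1 = 367 / 746 = 0.4920

49.2%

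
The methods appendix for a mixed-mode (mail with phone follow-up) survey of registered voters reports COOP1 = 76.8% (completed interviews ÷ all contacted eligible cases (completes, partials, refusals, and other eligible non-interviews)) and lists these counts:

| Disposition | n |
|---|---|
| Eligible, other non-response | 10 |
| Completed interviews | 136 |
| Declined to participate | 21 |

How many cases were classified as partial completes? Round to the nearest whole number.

10

COOP1 = 136 / D = 0.768
D = 136 / 0.768 = 177.1
Other denominator terms total 167
partial completes = 177.1 − 167 ≈ 10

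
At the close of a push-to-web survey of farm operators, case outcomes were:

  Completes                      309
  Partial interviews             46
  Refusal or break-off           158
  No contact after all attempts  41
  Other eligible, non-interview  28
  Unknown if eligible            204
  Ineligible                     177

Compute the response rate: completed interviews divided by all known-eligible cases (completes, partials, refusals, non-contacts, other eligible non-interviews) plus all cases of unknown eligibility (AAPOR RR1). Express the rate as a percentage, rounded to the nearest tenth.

39.3%

Numerator → 309
Denominator → 309 + 46 + 158 + 41 + 28 + 204 = 786
RR1 = 309 / 786 = 0.3931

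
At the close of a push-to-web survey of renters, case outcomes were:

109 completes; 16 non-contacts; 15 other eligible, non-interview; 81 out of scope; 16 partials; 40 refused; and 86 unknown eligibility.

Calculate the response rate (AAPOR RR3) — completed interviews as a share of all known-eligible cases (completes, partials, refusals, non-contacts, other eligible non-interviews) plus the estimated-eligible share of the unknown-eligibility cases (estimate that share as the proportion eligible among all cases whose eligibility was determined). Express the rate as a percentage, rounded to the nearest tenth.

42.4%

Numerator = 109
Known eligible = 109 + 16 + 40 + 16 + 15 = 196
e = 196 / (196 + 81) = 196 / 277 = 0.7076
Eligible share of unknowns = 0.7076 × 86 = 60.85
Denom = 196 + 60.85 = 256.85
RR3 = 109 / 256.85 = 0.4244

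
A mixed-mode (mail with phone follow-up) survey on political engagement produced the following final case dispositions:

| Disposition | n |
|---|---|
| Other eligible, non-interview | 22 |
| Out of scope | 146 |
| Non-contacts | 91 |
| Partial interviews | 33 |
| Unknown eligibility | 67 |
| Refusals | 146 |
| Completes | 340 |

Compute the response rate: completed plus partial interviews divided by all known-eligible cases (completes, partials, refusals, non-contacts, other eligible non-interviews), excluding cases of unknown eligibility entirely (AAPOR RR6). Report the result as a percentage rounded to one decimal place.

59.0%

Top → 340 + 33 = 373
Denom → 340 + 33 + 146 + 91 + 22 = 632
RR6 = 373 / 632 = 0.5902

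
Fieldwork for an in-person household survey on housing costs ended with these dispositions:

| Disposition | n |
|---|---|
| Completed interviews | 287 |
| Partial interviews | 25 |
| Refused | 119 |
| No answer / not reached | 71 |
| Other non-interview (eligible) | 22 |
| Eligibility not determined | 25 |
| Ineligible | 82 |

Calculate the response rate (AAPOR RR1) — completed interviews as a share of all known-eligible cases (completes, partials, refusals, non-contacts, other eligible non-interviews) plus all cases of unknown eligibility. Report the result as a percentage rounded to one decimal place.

Numerator → 287
Denominator → 287 + 25 + 119 + 71 + 22 + 25 = 549
RR1 = 287 / 549 = 0.5228

52.3%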